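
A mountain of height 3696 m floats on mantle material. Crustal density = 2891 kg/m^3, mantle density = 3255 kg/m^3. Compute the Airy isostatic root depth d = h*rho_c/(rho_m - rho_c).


rho_m - rho_c = 3255 - 2891 = 364
d = 3696 * 2891 / 364
= 10685136 / 364
= 29354.77 m

29354.77


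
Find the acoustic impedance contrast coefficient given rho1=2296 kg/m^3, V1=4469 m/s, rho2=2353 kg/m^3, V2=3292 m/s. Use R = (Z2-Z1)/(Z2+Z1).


Z1 = 2296 * 4469 = 10260824
Z2 = 2353 * 3292 = 7746076
R = (7746076 - 10260824) / (7746076 + 10260824) = -2514748 / 18006900 = -0.1397

-0.1397


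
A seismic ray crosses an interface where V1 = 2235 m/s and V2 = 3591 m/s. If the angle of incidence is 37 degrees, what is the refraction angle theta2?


sin(theta1) = sin(37 deg) = 0.601815
sin(theta2) = V2/V1 * sin(theta1) = 3591/2235 * 0.601815 = 0.966943
theta2 = arcsin(0.966943) = 75.2269 degrees

75.2269


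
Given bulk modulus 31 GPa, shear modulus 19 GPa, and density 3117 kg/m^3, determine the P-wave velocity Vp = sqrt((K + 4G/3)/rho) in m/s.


First compute the effective modulus:
K + 4G/3 = 31e9 + 4*19e9/3 = 56333333333.33 Pa
Then divide by density:
56333333333.33 / 3117 = 18072933.3761 Pa/(kg/m^3)
Take the square root:
Vp = sqrt(18072933.3761) = 4251.23 m/s

4251.23


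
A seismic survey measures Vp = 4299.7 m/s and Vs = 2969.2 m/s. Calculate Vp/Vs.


Vp/Vs = 4299.7 / 2969.2
= 1.4481

1.4481


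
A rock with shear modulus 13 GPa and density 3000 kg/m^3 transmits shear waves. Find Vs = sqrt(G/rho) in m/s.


Convert G to Pa: G = 13e9 Pa
Compute G/rho = 13e9 / 3000 = 4333333.3333
Vs = sqrt(4333333.3333) = 2081.67 m/s

2081.67


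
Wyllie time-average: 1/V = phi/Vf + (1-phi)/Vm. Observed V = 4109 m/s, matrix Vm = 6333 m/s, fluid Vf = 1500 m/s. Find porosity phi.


1/V - 1/Vm = 1/4109 - 1/6333 = 8.547e-05
1/Vf - 1/Vm = 1/1500 - 1/6333 = 0.00050876
phi = 8.547e-05 / 0.00050876 = 0.168

0.168


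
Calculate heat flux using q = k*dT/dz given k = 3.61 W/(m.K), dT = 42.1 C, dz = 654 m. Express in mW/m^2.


q = k * dT / dz * 1000
= 3.61 * 42.1 / 654 * 1000
= 0.232387 * 1000
= 232.3869 mW/m^2

232.3869


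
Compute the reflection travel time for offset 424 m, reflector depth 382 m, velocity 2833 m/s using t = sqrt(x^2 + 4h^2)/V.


x^2 + 4h^2 = 424^2 + 4*382^2 = 179776 + 583696 = 763472
sqrt(763472) = 873.7688
t = 873.7688 / 2833 = 0.3084 s

0.3084


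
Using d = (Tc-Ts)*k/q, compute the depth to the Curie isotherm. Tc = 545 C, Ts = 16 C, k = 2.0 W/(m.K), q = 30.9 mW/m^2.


T_Curie - T_surf = 545 - 16 = 529 C
Convert q to W/m^2: 30.9 mW/m^2 = 0.0309 W/m^2
d = 529 * 2.0 / 0.0309 = 34239.48 m

34239.48


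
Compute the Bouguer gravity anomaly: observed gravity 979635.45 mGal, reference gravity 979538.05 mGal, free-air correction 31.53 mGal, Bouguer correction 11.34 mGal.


BA = g_obs - g_ref + FAC - BC
= 979635.45 - 979538.05 + 31.53 - 11.34
= 117.59 mGal

117.59


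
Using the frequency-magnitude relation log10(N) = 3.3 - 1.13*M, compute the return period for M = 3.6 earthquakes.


log10(N) = 3.3 - 1.13*3.6 = -0.768
N = 10^-0.768 = 0.170608
T = 1/N = 1/0.170608 = 5.8614 years

5.8614


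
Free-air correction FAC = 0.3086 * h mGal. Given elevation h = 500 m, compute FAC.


FAC = 0.3086 * h
= 0.3086 * 500
= 154.3 mGal

154.3


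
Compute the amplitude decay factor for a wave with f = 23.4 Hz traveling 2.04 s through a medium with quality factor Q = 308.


pi*f*t/Q = pi*23.4*2.04/308 = 0.486906
A/A0 = exp(-0.486906) = 0.614525

0.614525


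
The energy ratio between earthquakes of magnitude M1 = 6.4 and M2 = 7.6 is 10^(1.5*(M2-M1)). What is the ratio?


M2 - M1 = 7.6 - 6.4 = 1.2
1.5 * 1.2 = 1.8
ratio = 10^1.8 = 63.1

63.1


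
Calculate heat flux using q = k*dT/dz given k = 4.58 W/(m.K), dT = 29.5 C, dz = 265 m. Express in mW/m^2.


q = k * dT / dz * 1000
= 4.58 * 29.5 / 265 * 1000
= 0.509849 * 1000
= 509.8491 mW/m^2

509.8491


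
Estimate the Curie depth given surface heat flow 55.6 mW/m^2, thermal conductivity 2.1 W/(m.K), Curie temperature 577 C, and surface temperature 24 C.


T_Curie - T_surf = 577 - 24 = 553 C
Convert q to W/m^2: 55.6 mW/m^2 = 0.0556 W/m^2
d = 553 * 2.1 / 0.0556 = 20886.69 m

20886.69


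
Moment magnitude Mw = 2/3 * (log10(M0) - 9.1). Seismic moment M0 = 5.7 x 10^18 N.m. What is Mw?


log10(M0) = log10(5.7 x 10^18) = 18.7559
Mw = 2/3 * (18.7559 - 9.1)
= 2/3 * 9.6559
= 6.44

6.44


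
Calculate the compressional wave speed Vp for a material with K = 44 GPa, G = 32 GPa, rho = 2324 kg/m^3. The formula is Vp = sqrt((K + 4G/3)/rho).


First compute the effective modulus:
K + 4G/3 = 44e9 + 4*32e9/3 = 86666666666.67 Pa
Then divide by density:
86666666666.67 / 2324 = 37292025.2438 Pa/(kg/m^3)
Take the square root:
Vp = sqrt(37292025.2438) = 6106.72 m/s

6106.72


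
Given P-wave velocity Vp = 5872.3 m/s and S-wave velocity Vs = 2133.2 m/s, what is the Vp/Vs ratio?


Vp/Vs = 5872.3 / 2133.2
= 2.7528

2.7528


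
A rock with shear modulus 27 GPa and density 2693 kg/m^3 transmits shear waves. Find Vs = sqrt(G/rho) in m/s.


Convert G to Pa: G = 27e9 Pa
Compute G/rho = 27e9 / 2693 = 10025993.316
Vs = sqrt(10025993.316) = 3166.38 m/s

3166.38


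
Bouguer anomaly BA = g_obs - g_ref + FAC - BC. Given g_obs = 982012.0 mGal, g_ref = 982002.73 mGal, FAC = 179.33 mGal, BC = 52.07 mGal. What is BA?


BA = g_obs - g_ref + FAC - BC
= 982012.0 - 982002.73 + 179.33 - 52.07
= 136.53 mGal

136.53


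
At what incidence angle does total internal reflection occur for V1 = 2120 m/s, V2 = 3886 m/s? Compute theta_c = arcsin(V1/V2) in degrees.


V1/V2 = 2120/3886 = 0.545548
theta_c = arcsin(0.545548) = 33.0621 degrees

33.0621


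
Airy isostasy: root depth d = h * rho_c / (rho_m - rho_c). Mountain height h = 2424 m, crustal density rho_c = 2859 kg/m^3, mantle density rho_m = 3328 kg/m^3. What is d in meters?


rho_m - rho_c = 3328 - 2859 = 469
d = 2424 * 2859 / 469
= 6930216 / 469
= 14776.58 m

14776.58


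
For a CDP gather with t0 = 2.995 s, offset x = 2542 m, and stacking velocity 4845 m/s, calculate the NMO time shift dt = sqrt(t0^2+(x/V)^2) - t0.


x/Vnmo = 2542/4845 = 0.524665
(x/Vnmo)^2 = 0.275273
t0^2 = 8.970025
sqrt(8.970025 + 0.275273) = 3.040608
dt = 3.040608 - 2.995 = 0.045608

0.045608


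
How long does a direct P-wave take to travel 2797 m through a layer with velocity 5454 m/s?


t = x / V
= 2797 / 5454
= 0.5128 s

0.5128


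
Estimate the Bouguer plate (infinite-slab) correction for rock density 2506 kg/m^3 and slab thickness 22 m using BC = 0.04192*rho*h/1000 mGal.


BC = 0.04192 * rho * h / 1000
= 0.04192 * 2506 * 22 / 1000
= 2.3111 mGal

2.3111


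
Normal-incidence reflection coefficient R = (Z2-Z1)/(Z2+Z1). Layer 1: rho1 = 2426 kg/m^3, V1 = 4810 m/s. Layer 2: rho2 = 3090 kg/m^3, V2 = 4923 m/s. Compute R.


Z1 = 2426 * 4810 = 11669060
Z2 = 3090 * 4923 = 15212070
R = (15212070 - 11669060) / (15212070 + 11669060) = 3543010 / 26881130 = 0.1318

0.1318


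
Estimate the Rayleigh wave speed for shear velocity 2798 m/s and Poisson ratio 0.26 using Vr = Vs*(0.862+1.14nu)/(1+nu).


Numerator factor = 0.862 + 1.14*0.26 = 1.1584
Denominator = 1 + 0.26 = 1.26
Vr = 2798 * 1.1584 / 1.26 = 2572.38 m/s

2572.38


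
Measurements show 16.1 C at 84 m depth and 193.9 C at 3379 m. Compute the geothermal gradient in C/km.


dT = 193.9 - 16.1 = 177.8 C
dz = 3379 - 84 = 3295 m
gradient = dT/dz * 1000 = 177.8/3295 * 1000 = 53.9605 C/km

53.9605


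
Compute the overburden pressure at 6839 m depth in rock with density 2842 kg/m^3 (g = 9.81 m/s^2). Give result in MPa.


P = rho * g * z / 1e6
= 2842 * 9.81 * 6839 / 1e6
= 190671456.78 / 1e6
= 190.6715 MPa

190.6715


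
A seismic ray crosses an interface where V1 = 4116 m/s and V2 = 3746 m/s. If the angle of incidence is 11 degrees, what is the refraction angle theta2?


sin(theta1) = sin(11 deg) = 0.190809
sin(theta2) = V2/V1 * sin(theta1) = 3746/4116 * 0.190809 = 0.173657
theta2 = arcsin(0.173657) = 10.0005 degrees

10.0005


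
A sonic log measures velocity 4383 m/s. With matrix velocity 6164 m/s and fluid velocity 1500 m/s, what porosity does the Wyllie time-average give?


1/V - 1/Vm = 1/4383 - 1/6164 = 6.592e-05
1/Vf - 1/Vm = 1/1500 - 1/6164 = 0.00050443
phi = 6.592e-05 / 0.00050443 = 0.1307

0.1307


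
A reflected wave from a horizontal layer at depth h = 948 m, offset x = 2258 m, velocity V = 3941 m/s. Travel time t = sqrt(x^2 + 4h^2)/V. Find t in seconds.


x^2 + 4h^2 = 2258^2 + 4*948^2 = 5098564 + 3594816 = 8693380
sqrt(8693380) = 2948.4538
t = 2948.4538 / 3941 = 0.7481 s

0.7481


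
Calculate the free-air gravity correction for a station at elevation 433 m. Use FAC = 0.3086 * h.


FAC = 0.3086 * h
= 0.3086 * 433
= 133.6238 mGal

133.6238


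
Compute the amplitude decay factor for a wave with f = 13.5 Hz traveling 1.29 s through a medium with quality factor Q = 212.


pi*f*t/Q = pi*13.5*1.29/212 = 0.25807
A/A0 = exp(-0.25807) = 0.772541

0.772541


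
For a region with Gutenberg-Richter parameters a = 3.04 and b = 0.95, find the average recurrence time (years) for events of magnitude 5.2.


log10(N) = 3.04 - 0.95*5.2 = -1.9
N = 10^-1.9 = 0.012589
T = 1/N = 1/0.012589 = 79.4328 years

79.4328


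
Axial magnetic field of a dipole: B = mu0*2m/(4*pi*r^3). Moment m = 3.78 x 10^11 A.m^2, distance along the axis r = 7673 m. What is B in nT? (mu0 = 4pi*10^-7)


m = 3.78 x 10^11 = 378000000000 A.m^2
2m = 756000000000 A.m^2
r^3 = 7673^3 = 451747330217
B = (4pi*10^-7) * 756000000000 / (4*pi * 451747330217) * 1e9
= 950017.618446 / 5676824375554.12 * 1e9
= 167.3502 nT

167.3502


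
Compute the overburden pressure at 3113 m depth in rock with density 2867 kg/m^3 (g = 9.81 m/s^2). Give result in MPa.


P = rho * g * z / 1e6
= 2867 * 9.81 * 3113 / 1e6
= 87553965.51 / 1e6
= 87.554 MPa

87.554


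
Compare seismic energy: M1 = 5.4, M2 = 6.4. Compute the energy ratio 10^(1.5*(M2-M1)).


M2 - M1 = 6.4 - 5.4 = 1.0
1.5 * 1.0 = 1.5
ratio = 10^1.5 = 31.62

31.62


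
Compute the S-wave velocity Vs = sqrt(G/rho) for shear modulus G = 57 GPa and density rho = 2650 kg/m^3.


Convert G to Pa: G = 57e9 Pa
Compute G/rho = 57e9 / 2650 = 21509433.9623
Vs = sqrt(21509433.9623) = 4637.83 m/s

4637.83


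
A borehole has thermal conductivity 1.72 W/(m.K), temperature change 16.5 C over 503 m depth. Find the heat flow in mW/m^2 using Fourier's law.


q = k * dT / dz * 1000
= 1.72 * 16.5 / 503 * 1000
= 0.056421 * 1000
= 56.4215 mW/m^2

56.4215


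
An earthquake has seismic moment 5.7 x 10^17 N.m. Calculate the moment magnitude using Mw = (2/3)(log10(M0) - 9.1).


log10(M0) = log10(5.7 x 10^17) = 17.7559
Mw = 2/3 * (17.7559 - 9.1)
= 2/3 * 8.6559
= 5.77

5.77


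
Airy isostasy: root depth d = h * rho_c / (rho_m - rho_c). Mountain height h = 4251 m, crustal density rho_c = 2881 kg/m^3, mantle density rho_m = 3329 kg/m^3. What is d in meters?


rho_m - rho_c = 3329 - 2881 = 448
d = 4251 * 2881 / 448
= 12247131 / 448
= 27337.35 m

27337.35


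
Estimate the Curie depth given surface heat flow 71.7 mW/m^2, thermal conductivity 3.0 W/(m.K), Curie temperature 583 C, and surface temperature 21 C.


T_Curie - T_surf = 583 - 21 = 562 C
Convert q to W/m^2: 71.7 mW/m^2 = 0.0717 W/m^2
d = 562 * 3.0 / 0.0717 = 23514.64 m

23514.64


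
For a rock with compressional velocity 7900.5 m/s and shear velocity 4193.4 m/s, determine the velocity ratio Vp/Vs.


Vp/Vs = 7900.5 / 4193.4
= 1.884

1.884


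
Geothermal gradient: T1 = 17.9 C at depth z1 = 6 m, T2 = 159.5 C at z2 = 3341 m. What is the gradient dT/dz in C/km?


dT = 159.5 - 17.9 = 141.6 C
dz = 3341 - 6 = 3335 m
gradient = dT/dz * 1000 = 141.6/3335 * 1000 = 42.4588 C/km

42.4588


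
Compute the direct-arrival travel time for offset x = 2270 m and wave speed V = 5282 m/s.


t = x / V
= 2270 / 5282
= 0.4298 s

0.4298


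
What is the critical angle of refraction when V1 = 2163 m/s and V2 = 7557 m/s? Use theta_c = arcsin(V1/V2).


V1/V2 = 2163/7557 = 0.286225
theta_c = arcsin(0.286225) = 16.6321 degrees

16.6321


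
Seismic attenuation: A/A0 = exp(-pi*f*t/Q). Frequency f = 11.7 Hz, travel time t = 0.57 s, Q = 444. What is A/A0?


pi*f*t/Q = pi*11.7*0.57/444 = 0.047188
A/A0 = exp(-0.047188) = 0.953908

0.953908


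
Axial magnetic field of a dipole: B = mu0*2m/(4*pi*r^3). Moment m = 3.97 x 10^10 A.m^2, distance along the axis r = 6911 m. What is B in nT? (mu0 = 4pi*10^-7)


m = 3.97 x 10^10 = 39700000000 A.m^2
2m = 79400000000 A.m^2
r^3 = 6911^3 = 330082636031
B = (4pi*10^-7) * 79400000000 / (4*pi * 330082636031) * 1e9
= 99776.982678 / 4147940737730.17 * 1e9
= 24.0546 nT

24.0546


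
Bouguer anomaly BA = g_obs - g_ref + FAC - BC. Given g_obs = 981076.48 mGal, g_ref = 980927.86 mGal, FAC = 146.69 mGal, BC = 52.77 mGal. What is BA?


BA = g_obs - g_ref + FAC - BC
= 981076.48 - 980927.86 + 146.69 - 52.77
= 242.54 mGal

242.54


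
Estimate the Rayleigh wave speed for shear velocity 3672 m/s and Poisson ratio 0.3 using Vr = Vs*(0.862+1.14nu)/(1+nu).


Numerator factor = 0.862 + 1.14*0.3 = 1.204
Denominator = 1 + 0.3 = 1.3
Vr = 3672 * 1.204 / 1.3 = 3400.84 m/s

3400.84


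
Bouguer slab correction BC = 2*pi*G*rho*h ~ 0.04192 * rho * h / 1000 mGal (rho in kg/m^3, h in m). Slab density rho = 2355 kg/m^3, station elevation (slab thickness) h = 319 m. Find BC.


BC = 0.04192 * rho * h / 1000
= 0.04192 * 2355 * 319 / 1000
= 31.4922 mGal

31.4922


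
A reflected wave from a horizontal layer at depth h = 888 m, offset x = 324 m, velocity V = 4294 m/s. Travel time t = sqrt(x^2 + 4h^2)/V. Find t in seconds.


x^2 + 4h^2 = 324^2 + 4*888^2 = 104976 + 3154176 = 3259152
sqrt(3259152) = 1805.3122
t = 1805.3122 / 4294 = 0.4204 s

0.4204


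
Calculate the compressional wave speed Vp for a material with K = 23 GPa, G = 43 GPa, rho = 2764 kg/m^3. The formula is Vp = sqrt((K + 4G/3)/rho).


First compute the effective modulus:
K + 4G/3 = 23e9 + 4*43e9/3 = 80333333333.33 Pa
Then divide by density:
80333333333.33 / 2764 = 29064158.2248 Pa/(kg/m^3)
Take the square root:
Vp = sqrt(29064158.2248) = 5391.12 m/s

5391.12


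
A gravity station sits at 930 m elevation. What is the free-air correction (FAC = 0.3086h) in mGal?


FAC = 0.3086 * h
= 0.3086 * 930
= 286.998 mGal

286.998


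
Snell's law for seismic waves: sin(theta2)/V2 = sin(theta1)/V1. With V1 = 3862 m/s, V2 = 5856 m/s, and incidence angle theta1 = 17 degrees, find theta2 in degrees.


sin(theta1) = sin(17 deg) = 0.292372
sin(theta2) = V2/V1 * sin(theta1) = 5856/3862 * 0.292372 = 0.443327
theta2 = arcsin(0.443327) = 26.3163 degrees

26.3163


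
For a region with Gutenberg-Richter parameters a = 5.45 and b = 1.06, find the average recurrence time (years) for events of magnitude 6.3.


log10(N) = 5.45 - 1.06*6.3 = -1.228
N = 10^-1.228 = 0.059156
T = 1/N = 1/0.059156 = 16.9044 years

16.9044


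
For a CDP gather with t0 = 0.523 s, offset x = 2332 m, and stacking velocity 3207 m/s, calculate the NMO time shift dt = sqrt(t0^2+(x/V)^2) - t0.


x/Vnmo = 2332/3207 = 0.727159
(x/Vnmo)^2 = 0.528761
t0^2 = 0.273529
sqrt(0.273529 + 0.528761) = 0.895706
dt = 0.895706 - 0.523 = 0.372706

0.372706


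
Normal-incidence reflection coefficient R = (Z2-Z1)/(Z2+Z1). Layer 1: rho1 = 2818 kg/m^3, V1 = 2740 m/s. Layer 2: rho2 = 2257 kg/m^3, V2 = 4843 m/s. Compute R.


Z1 = 2818 * 2740 = 7721320
Z2 = 2257 * 4843 = 10930651
R = (10930651 - 7721320) / (10930651 + 7721320) = 3209331 / 18651971 = 0.1721

0.1721


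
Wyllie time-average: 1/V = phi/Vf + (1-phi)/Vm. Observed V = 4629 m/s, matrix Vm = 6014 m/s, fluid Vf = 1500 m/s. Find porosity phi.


1/V - 1/Vm = 1/4629 - 1/6014 = 4.975e-05
1/Vf - 1/Vm = 1/1500 - 1/6014 = 0.00050039
phi = 4.975e-05 / 0.00050039 = 0.0994

0.0994


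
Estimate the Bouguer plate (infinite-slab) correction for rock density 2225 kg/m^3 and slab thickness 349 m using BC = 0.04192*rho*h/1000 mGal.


BC = 0.04192 * rho * h / 1000
= 0.04192 * 2225 * 349 / 1000
= 32.5519 mGal

32.5519


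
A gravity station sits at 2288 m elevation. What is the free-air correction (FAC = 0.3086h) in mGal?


FAC = 0.3086 * h
= 0.3086 * 2288
= 706.0768 mGal

706.0768


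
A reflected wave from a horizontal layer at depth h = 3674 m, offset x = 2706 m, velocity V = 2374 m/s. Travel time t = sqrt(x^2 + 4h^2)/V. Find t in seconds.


x^2 + 4h^2 = 2706^2 + 4*3674^2 = 7322436 + 53993104 = 61315540
sqrt(61315540) = 7830.424
t = 7830.424 / 2374 = 3.2984 s

3.2984


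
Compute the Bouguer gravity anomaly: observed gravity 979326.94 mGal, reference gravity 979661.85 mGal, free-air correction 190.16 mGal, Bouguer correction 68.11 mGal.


BA = g_obs - g_ref + FAC - BC
= 979326.94 - 979661.85 + 190.16 - 68.11
= -212.86 mGal

-212.86


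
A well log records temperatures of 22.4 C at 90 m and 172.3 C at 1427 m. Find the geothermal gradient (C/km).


dT = 172.3 - 22.4 = 149.9 C
dz = 1427 - 90 = 1337 m
gradient = dT/dz * 1000 = 149.9/1337 * 1000 = 112.1167 C/km

112.1167


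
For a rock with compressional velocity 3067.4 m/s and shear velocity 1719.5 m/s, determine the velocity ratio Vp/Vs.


Vp/Vs = 3067.4 / 1719.5
= 1.7839

1.7839


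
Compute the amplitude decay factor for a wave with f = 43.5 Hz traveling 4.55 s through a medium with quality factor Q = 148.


pi*f*t/Q = pi*43.5*4.55/148 = 4.201349
A/A0 = exp(-4.201349) = 0.014975

0.014975


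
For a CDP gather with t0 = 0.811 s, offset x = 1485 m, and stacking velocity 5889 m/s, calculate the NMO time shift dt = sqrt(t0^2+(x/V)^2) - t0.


x/Vnmo = 1485/5889 = 0.252165
(x/Vnmo)^2 = 0.063587
t0^2 = 0.657721
sqrt(0.657721 + 0.063587) = 0.849299
dt = 0.849299 - 0.811 = 0.038299

0.038299


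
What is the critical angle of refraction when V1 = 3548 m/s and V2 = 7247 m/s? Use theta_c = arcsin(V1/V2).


V1/V2 = 3548/7247 = 0.489582
theta_c = arcsin(0.489582) = 29.3131 degrees

29.3131


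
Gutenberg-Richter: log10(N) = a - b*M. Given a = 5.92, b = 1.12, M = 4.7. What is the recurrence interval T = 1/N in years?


log10(N) = 5.92 - 1.12*4.7 = 0.656
N = 10^0.656 = 4.528976
T = 1/N = 1/4.528976 = 0.2208 years

0.2208


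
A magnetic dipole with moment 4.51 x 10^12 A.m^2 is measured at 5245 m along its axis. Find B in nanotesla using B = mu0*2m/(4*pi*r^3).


m = 4.51 x 10^12 = 4510000000000 A.m^2
2m = 9020000000000 A.m^2
r^3 = 5245^3 = 144290081125
B = (4pi*10^-7) * 9020000000000 / (4*pi * 144290081125) * 1e9
= 11334866.294152 / 1813202635392.7 * 1e9
= 6251.296 nT

6251.296


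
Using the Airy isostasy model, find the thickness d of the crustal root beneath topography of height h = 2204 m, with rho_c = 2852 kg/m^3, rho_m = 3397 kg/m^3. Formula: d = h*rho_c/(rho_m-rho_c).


rho_m - rho_c = 3397 - 2852 = 545
d = 2204 * 2852 / 545
= 6285808 / 545
= 11533.59 m

11533.59


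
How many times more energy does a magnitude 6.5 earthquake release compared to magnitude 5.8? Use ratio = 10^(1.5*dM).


M2 - M1 = 6.5 - 5.8 = 0.7
1.5 * 0.7 = 1.05
ratio = 10^1.05 = 11.22

11.22


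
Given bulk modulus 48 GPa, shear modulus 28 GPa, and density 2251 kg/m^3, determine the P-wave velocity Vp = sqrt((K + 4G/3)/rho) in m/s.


First compute the effective modulus:
K + 4G/3 = 48e9 + 4*28e9/3 = 85333333333.33 Pa
Then divide by density:
85333333333.33 / 2251 = 37909077.4471 Pa/(kg/m^3)
Take the square root:
Vp = sqrt(37909077.4471) = 6157.03 m/s

6157.03


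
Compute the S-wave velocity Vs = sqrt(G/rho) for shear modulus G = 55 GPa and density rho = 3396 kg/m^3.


Convert G to Pa: G = 55e9 Pa
Compute G/rho = 55e9 / 3396 = 16195524.1461
Vs = sqrt(16195524.1461) = 4024.37 m/s

4024.37


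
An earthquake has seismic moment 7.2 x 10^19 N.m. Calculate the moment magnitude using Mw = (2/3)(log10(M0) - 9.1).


log10(M0) = log10(7.2 x 10^19) = 19.8573
Mw = 2/3 * (19.8573 - 9.1)
= 2/3 * 10.7573
= 7.17

7.17


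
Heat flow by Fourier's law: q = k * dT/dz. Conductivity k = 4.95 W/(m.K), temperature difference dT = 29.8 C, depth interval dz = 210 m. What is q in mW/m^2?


q = k * dT / dz * 1000
= 4.95 * 29.8 / 210 * 1000
= 0.702429 * 1000
= 702.4286 mW/m^2

702.4286


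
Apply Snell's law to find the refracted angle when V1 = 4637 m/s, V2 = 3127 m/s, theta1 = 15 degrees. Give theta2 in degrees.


sin(theta1) = sin(15 deg) = 0.258819
sin(theta2) = V2/V1 * sin(theta1) = 3127/4637 * 0.258819 = 0.174537
theta2 = arcsin(0.174537) = 10.0517 degrees

10.0517


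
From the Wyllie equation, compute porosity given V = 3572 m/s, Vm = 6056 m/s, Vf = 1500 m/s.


1/V - 1/Vm = 1/3572 - 1/6056 = 0.00011483
1/Vf - 1/Vm = 1/1500 - 1/6056 = 0.00050154
phi = 0.00011483 / 0.00050154 = 0.229

0.229


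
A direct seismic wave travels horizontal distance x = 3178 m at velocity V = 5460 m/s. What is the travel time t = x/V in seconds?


t = x / V
= 3178 / 5460
= 0.5821 s

0.5821


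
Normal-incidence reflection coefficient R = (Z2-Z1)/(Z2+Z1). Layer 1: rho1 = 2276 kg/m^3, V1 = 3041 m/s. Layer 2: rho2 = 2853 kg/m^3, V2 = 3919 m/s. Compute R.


Z1 = 2276 * 3041 = 6921316
Z2 = 2853 * 3919 = 11180907
R = (11180907 - 6921316) / (11180907 + 6921316) = 4259591 / 18102223 = 0.2353

0.2353


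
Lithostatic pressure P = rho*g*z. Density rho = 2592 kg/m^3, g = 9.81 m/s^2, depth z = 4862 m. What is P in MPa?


P = rho * g * z / 1e6
= 2592 * 9.81 * 4862 / 1e6
= 123628602.24 / 1e6
= 123.6286 MPa

123.6286


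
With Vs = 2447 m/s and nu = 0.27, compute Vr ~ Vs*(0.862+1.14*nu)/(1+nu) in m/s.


Numerator factor = 0.862 + 1.14*0.27 = 1.1698
Denominator = 1 + 0.27 = 1.27
Vr = 2447 * 1.1698 / 1.27 = 2253.94 m/s

2253.94


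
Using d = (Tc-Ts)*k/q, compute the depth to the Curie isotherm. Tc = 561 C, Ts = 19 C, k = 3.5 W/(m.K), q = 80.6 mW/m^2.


T_Curie - T_surf = 561 - 19 = 542 C
Convert q to W/m^2: 80.6 mW/m^2 = 0.0806 W/m^2
d = 542 * 3.5 / 0.0806 = 23535.98 m

23535.98


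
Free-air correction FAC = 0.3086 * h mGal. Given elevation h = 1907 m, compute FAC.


FAC = 0.3086 * h
= 0.3086 * 1907
= 588.5002 mGal

588.5002


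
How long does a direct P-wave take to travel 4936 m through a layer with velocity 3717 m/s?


t = x / V
= 4936 / 3717
= 1.328 s

1.328


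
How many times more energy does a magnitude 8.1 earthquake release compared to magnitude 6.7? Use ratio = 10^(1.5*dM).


M2 - M1 = 8.1 - 6.7 = 1.4
1.5 * 1.4 = 2.1
ratio = 10^2.1 = 125.89

125.89


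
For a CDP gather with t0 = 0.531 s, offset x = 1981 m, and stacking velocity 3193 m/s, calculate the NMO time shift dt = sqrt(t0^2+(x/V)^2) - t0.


x/Vnmo = 1981/3193 = 0.62042
(x/Vnmo)^2 = 0.384921
t0^2 = 0.281961
sqrt(0.281961 + 0.384921) = 0.816628
dt = 0.816628 - 0.531 = 0.285628

0.285628


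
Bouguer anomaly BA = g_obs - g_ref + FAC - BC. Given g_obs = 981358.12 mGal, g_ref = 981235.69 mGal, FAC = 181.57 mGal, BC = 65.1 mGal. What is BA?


BA = g_obs - g_ref + FAC - BC
= 981358.12 - 981235.69 + 181.57 - 65.1
= 238.9 mGal

238.9


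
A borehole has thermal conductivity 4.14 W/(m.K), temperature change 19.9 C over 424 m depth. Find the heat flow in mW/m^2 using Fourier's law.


q = k * dT / dz * 1000
= 4.14 * 19.9 / 424 * 1000
= 0.194307 * 1000
= 194.3066 mW/m^2

194.3066


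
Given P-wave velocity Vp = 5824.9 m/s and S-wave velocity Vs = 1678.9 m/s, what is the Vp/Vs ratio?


Vp/Vs = 5824.9 / 1678.9
= 3.4695

3.4695


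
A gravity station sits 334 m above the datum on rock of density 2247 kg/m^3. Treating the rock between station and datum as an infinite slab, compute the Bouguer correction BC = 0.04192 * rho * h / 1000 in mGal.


BC = 0.04192 * rho * h / 1000
= 0.04192 * 2247 * 334 / 1000
= 31.4609 mGal

31.4609


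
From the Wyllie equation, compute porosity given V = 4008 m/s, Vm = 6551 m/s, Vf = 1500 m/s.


1/V - 1/Vm = 1/4008 - 1/6551 = 9.685e-05
1/Vf - 1/Vm = 1/1500 - 1/6551 = 0.00051402
phi = 9.685e-05 / 0.00051402 = 0.1884

0.1884


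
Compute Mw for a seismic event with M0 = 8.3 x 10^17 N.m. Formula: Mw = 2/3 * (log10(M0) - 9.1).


log10(M0) = log10(8.3 x 10^17) = 17.9191
Mw = 2/3 * (17.9191 - 9.1)
= 2/3 * 8.8191
= 5.88

5.88


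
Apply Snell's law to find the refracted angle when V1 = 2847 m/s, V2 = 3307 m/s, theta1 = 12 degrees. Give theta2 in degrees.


sin(theta1) = sin(12 deg) = 0.207912
sin(theta2) = V2/V1 * sin(theta1) = 3307/2847 * 0.207912 = 0.241505
theta2 = arcsin(0.241505) = 13.9754 degrees

13.9754


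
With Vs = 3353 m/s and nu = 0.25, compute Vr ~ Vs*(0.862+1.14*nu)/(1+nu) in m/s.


Numerator factor = 0.862 + 1.14*0.25 = 1.147
Denominator = 1 + 0.25 = 1.25
Vr = 3353 * 1.147 / 1.25 = 3076.71 m/s

3076.71


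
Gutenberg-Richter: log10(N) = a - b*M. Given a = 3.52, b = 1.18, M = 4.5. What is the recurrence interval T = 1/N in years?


log10(N) = 3.52 - 1.18*4.5 = -1.79
N = 10^-1.79 = 0.016218
T = 1/N = 1/0.016218 = 61.6595 years

61.6595


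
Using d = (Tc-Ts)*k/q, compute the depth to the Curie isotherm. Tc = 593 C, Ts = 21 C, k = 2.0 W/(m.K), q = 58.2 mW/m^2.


T_Curie - T_surf = 593 - 21 = 572 C
Convert q to W/m^2: 58.2 mW/m^2 = 0.0582 W/m^2
d = 572 * 2.0 / 0.0582 = 19656.36 m

19656.36


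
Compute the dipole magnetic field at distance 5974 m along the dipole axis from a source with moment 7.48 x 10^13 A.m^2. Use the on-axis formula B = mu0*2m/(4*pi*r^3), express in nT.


m = 7.48 x 10^13 = 74800000000000 A.m^2
2m = 149600000000000 A.m^2
r^3 = 5974^3 = 213204150424
B = (4pi*10^-7) * 149600000000000 / (4*pi * 213204150424) * 1e9
= 187992904.390813 / 2679202370747.57 * 1e9
= 70167.4896 nT

70167.4896


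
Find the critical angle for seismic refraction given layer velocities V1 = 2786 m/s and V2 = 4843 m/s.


V1/V2 = 2786/4843 = 0.575263
theta_c = arcsin(0.575263) = 35.1181 degrees

35.1181


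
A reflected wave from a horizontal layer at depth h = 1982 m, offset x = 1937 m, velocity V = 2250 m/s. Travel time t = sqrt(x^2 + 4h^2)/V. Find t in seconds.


x^2 + 4h^2 = 1937^2 + 4*1982^2 = 3751969 + 15713296 = 19465265
sqrt(19465265) = 4411.9457
t = 4411.9457 / 2250 = 1.9609 s

1.9609


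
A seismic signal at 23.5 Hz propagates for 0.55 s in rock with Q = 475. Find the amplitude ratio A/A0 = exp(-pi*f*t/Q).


pi*f*t/Q = pi*23.5*0.55/475 = 0.085484
A/A0 = exp(-0.085484) = 0.918067

0.918067


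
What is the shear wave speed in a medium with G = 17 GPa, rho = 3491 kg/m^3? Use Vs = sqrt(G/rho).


Convert G to Pa: G = 17e9 Pa
Compute G/rho = 17e9 / 3491 = 4869664.8525
Vs = sqrt(4869664.8525) = 2206.73 m/s

2206.73


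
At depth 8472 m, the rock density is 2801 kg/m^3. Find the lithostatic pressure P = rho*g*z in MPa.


P = rho * g * z / 1e6
= 2801 * 9.81 * 8472 / 1e6
= 232792006.32 / 1e6
= 232.792 MPa

232.792


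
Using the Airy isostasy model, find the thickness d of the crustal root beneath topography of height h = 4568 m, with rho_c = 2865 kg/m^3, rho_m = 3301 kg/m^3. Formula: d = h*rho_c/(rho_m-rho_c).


rho_m - rho_c = 3301 - 2865 = 436
d = 4568 * 2865 / 436
= 13087320 / 436
= 30016.79 m

30016.79


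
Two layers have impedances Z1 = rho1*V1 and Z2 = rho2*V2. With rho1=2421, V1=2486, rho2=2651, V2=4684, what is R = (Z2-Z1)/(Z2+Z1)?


Z1 = 2421 * 2486 = 6018606
Z2 = 2651 * 4684 = 12417284
R = (12417284 - 6018606) / (12417284 + 6018606) = 6398678 / 18435890 = 0.3471

0.3471


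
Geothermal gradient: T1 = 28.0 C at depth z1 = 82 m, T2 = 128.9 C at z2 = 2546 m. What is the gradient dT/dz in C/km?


dT = 128.9 - 28.0 = 100.9 C
dz = 2546 - 82 = 2464 m
gradient = dT/dz * 1000 = 100.9/2464 * 1000 = 40.9497 C/km

40.9497


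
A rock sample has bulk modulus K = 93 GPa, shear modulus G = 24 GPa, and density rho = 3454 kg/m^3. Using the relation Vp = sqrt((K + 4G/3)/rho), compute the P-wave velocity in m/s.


First compute the effective modulus:
K + 4G/3 = 93e9 + 4*24e9/3 = 125000000000.0 Pa
Then divide by density:
125000000000.0 / 3454 = 36189924.725 Pa/(kg/m^3)
Take the square root:
Vp = sqrt(36189924.725) = 6015.81 m/s

6015.81


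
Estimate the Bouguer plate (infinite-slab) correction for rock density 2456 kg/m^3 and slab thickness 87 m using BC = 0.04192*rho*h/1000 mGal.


BC = 0.04192 * rho * h / 1000
= 0.04192 * 2456 * 87 / 1000
= 8.9571 mGal

8.9571


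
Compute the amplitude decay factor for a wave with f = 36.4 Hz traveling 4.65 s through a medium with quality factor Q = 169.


pi*f*t/Q = pi*36.4*4.65/169 = 3.146426
A/A0 = exp(-3.146426) = 0.043006

0.043006


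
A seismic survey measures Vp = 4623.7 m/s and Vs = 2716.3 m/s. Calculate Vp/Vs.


Vp/Vs = 4623.7 / 2716.3
= 1.7022

1.7022


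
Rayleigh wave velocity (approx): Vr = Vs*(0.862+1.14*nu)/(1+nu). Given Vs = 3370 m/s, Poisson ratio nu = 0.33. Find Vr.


Numerator factor = 0.862 + 1.14*0.33 = 1.2382
Denominator = 1 + 0.33 = 1.33
Vr = 3370 * 1.2382 / 1.33 = 3137.39 m/s

3137.39


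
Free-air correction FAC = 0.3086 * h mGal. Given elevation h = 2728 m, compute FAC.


FAC = 0.3086 * h
= 0.3086 * 2728
= 841.8608 mGal

841.8608


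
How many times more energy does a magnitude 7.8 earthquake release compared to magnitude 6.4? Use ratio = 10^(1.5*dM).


M2 - M1 = 7.8 - 6.4 = 1.4
1.5 * 1.4 = 2.1
ratio = 10^2.1 = 125.89

125.89


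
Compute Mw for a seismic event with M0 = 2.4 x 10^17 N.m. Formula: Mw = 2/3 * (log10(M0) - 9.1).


log10(M0) = log10(2.4 x 10^17) = 17.3802
Mw = 2/3 * (17.3802 - 9.1)
= 2/3 * 8.2802
= 5.52

5.52


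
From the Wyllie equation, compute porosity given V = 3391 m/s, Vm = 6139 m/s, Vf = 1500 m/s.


1/V - 1/Vm = 1/3391 - 1/6139 = 0.00013201
1/Vf - 1/Vm = 1/1500 - 1/6139 = 0.00050377
phi = 0.00013201 / 0.00050377 = 0.262

0.262


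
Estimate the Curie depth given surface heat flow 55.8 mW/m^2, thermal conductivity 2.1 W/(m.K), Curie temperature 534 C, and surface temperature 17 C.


T_Curie - T_surf = 534 - 17 = 517 C
Convert q to W/m^2: 55.8 mW/m^2 = 0.0558 W/m^2
d = 517 * 2.1 / 0.0558 = 19456.99 m

19456.99


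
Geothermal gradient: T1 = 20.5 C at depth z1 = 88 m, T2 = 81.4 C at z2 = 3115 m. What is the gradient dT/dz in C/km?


dT = 81.4 - 20.5 = 60.9 C
dz = 3115 - 88 = 3027 m
gradient = dT/dz * 1000 = 60.9/3027 * 1000 = 20.1189 C/km

20.1189


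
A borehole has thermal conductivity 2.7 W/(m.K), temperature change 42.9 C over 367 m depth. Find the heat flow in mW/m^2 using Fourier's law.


q = k * dT / dz * 1000
= 2.7 * 42.9 / 367 * 1000
= 0.315613 * 1000
= 315.6131 mW/m^2

315.6131


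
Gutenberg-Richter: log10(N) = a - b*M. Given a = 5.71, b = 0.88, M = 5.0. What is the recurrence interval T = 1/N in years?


log10(N) = 5.71 - 0.88*5.0 = 1.31
N = 10^1.31 = 20.417379
T = 1/N = 1/20.417379 = 0.049 years

0.049


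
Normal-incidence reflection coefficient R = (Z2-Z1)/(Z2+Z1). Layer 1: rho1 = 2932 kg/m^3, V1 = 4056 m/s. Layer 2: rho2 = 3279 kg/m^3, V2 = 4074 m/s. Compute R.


Z1 = 2932 * 4056 = 11892192
Z2 = 3279 * 4074 = 13358646
R = (13358646 - 11892192) / (13358646 + 11892192) = 1466454 / 25250838 = 0.0581

0.0581


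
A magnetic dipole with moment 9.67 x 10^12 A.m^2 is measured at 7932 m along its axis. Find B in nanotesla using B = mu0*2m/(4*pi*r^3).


m = 9.67 x 10^12 = 9670000000000 A.m^2
2m = 19340000000000 A.m^2
r^3 = 7932^3 = 499054661568
B = (4pi*10^-7) * 19340000000000 / (4*pi * 499054661568) * 1e9
= 24303360.768171 / 6271305834087.08 * 1e9
= 3875.327 nT

3875.327


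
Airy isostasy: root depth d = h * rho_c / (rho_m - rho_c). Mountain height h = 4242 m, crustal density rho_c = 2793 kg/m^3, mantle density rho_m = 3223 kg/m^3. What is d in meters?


rho_m - rho_c = 3223 - 2793 = 430
d = 4242 * 2793 / 430
= 11847906 / 430
= 27553.27 m

27553.27


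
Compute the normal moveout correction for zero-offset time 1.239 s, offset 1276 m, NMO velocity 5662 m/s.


x/Vnmo = 1276/5662 = 0.225362
(x/Vnmo)^2 = 0.050788
t0^2 = 1.535121
sqrt(1.535121 + 0.050788) = 1.259329
dt = 1.259329 - 1.239 = 0.020329

0.020329


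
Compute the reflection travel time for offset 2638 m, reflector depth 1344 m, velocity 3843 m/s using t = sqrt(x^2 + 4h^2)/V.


x^2 + 4h^2 = 2638^2 + 4*1344^2 = 6959044 + 7225344 = 14184388
sqrt(14184388) = 3766.2167
t = 3766.2167 / 3843 = 0.98 s

0.98


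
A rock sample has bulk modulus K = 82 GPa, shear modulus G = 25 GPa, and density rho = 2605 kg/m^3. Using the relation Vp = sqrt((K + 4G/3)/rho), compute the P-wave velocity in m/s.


First compute the effective modulus:
K + 4G/3 = 82e9 + 4*25e9/3 = 115333333333.33 Pa
Then divide by density:
115333333333.33 / 2605 = 44273832.3736 Pa/(kg/m^3)
Take the square root:
Vp = sqrt(44273832.3736) = 6653.86 m/s

6653.86


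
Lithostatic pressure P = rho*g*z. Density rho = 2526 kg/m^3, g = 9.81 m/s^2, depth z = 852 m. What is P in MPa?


P = rho * g * z / 1e6
= 2526 * 9.81 * 852 / 1e6
= 21112611.12 / 1e6
= 21.1126 MPa

21.1126


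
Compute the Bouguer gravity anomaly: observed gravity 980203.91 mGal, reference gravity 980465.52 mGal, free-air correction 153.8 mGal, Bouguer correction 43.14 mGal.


BA = g_obs - g_ref + FAC - BC
= 980203.91 - 980465.52 + 153.8 - 43.14
= -150.95 mGal

-150.95


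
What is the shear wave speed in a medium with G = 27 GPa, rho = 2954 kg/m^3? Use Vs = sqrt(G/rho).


Convert G to Pa: G = 27e9 Pa
Compute G/rho = 27e9 / 2954 = 9140148.9506
Vs = sqrt(9140148.9506) = 3023.27 m/s

3023.27


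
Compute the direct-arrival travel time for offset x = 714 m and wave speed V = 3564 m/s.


t = x / V
= 714 / 3564
= 0.2003 s

0.2003


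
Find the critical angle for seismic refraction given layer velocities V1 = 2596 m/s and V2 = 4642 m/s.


V1/V2 = 2596/4642 = 0.559242
theta_c = arcsin(0.559242) = 34.0034 degrees

34.0034


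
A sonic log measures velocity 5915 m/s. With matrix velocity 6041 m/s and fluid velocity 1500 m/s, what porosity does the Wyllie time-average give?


1/V - 1/Vm = 1/5915 - 1/6041 = 3.53e-06
1/Vf - 1/Vm = 1/1500 - 1/6041 = 0.00050113
phi = 3.53e-06 / 0.00050113 = 0.007

0.007


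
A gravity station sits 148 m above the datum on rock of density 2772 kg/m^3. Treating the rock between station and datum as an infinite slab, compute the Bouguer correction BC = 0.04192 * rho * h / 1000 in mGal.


BC = 0.04192 * rho * h / 1000
= 0.04192 * 2772 * 148 / 1000
= 17.1979 mGal

17.1979


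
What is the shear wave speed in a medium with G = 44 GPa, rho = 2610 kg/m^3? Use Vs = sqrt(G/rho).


Convert G to Pa: G = 44e9 Pa
Compute G/rho = 44e9 / 2610 = 16858237.5479
Vs = sqrt(16858237.5479) = 4105.88 m/s

4105.88


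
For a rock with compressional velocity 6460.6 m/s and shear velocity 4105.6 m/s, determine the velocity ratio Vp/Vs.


Vp/Vs = 6460.6 / 4105.6
= 1.5736

1.5736


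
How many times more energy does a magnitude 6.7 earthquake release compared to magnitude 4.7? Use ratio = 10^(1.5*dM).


M2 - M1 = 6.7 - 4.7 = 2.0
1.5 * 2.0 = 3.0
ratio = 10^3.0 = 1000.0

1000.0


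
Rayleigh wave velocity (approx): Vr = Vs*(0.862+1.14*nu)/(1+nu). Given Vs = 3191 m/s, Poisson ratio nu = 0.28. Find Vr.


Numerator factor = 0.862 + 1.14*0.28 = 1.1812
Denominator = 1 + 0.28 = 1.28
Vr = 3191 * 1.1812 / 1.28 = 2944.69 m/s

2944.69


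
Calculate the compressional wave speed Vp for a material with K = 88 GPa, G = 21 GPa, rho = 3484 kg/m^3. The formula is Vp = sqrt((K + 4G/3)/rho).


First compute the effective modulus:
K + 4G/3 = 88e9 + 4*21e9/3 = 116000000000.0 Pa
Then divide by density:
116000000000.0 / 3484 = 33295063.1458 Pa/(kg/m^3)
Take the square root:
Vp = sqrt(33295063.1458) = 5770.19 m/s

5770.19


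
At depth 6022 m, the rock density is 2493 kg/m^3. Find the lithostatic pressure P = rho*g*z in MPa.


P = rho * g * z / 1e6
= 2493 * 9.81 * 6022 / 1e6
= 147276019.26 / 1e6
= 147.276 MPa

147.276


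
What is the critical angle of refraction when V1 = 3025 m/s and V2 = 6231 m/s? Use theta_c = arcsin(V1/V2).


V1/V2 = 3025/6231 = 0.485476
theta_c = arcsin(0.485476) = 29.0437 degrees

29.0437


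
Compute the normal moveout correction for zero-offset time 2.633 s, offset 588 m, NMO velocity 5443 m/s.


x/Vnmo = 588/5443 = 0.108029
(x/Vnmo)^2 = 0.01167
t0^2 = 6.932689
sqrt(6.932689 + 0.01167) = 2.635215
dt = 2.635215 - 2.633 = 0.002215

0.002215


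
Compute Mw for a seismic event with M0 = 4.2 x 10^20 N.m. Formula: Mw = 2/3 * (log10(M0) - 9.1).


log10(M0) = log10(4.2 x 10^20) = 20.6232
Mw = 2/3 * (20.6232 - 9.1)
= 2/3 * 11.5232
= 7.68

7.68


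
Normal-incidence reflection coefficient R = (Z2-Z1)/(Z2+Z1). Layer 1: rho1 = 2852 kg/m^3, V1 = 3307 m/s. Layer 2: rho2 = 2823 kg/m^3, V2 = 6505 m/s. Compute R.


Z1 = 2852 * 3307 = 9431564
Z2 = 2823 * 6505 = 18363615
R = (18363615 - 9431564) / (18363615 + 9431564) = 8932051 / 27795179 = 0.3214

0.3214


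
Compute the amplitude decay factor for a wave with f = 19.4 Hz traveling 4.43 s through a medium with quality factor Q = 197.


pi*f*t/Q = pi*19.4*4.43/197 = 1.370532
A/A0 = exp(-1.370532) = 0.253972

0.253972


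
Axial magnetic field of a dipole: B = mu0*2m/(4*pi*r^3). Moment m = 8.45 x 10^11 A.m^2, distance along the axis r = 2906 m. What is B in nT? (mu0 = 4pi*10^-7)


m = 8.45 x 10^11 = 845000000000 A.m^2
2m = 1690000000000 A.m^2
r^3 = 2906^3 = 24540693416
B = (4pi*10^-7) * 1690000000000 / (4*pi * 24540693416) * 1e9
= 2123716.633827 / 308387448598.82 * 1e9
= 6886.521 nT

6886.521


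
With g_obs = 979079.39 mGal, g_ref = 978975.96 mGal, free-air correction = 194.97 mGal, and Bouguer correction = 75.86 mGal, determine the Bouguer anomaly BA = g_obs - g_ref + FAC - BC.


BA = g_obs - g_ref + FAC - BC
= 979079.39 - 978975.96 + 194.97 - 75.86
= 222.54 mGal

222.54


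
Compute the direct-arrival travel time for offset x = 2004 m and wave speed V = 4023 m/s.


t = x / V
= 2004 / 4023
= 0.4981 s

0.4981


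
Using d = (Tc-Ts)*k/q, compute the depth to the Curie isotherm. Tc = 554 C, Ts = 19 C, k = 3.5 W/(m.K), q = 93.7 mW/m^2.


T_Curie - T_surf = 554 - 19 = 535 C
Convert q to W/m^2: 93.7 mW/m^2 = 0.0937 W/m^2
d = 535 * 3.5 / 0.0937 = 19983.99 m

19983.99


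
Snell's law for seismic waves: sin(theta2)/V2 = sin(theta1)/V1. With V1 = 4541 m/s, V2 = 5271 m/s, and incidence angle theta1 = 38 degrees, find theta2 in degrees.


sin(theta1) = sin(38 deg) = 0.615661
sin(theta2) = V2/V1 * sin(theta1) = 5271/4541 * 0.615661 = 0.714634
theta2 = arcsin(0.714634) = 45.6132 degrees

45.6132


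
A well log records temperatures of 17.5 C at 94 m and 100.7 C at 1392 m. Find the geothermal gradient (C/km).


dT = 100.7 - 17.5 = 83.2 C
dz = 1392 - 94 = 1298 m
gradient = dT/dz * 1000 = 83.2/1298 * 1000 = 64.0986 C/km

64.0986


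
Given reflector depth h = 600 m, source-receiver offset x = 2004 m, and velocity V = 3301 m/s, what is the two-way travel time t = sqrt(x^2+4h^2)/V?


x^2 + 4h^2 = 2004^2 + 4*600^2 = 4016016 + 1440000 = 5456016
sqrt(5456016) = 2335.8116
t = 2335.8116 / 3301 = 0.7076 s

0.7076


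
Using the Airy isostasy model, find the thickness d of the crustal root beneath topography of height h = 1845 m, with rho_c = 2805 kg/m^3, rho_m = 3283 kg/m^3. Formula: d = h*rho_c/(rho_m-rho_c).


rho_m - rho_c = 3283 - 2805 = 478
d = 1845 * 2805 / 478
= 5175225 / 478
= 10826.83 m

10826.83


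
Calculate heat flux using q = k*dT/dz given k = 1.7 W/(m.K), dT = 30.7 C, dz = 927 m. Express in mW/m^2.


q = k * dT / dz * 1000
= 1.7 * 30.7 / 927 * 1000
= 0.0563 * 1000
= 56.2999 mW/m^2

56.2999


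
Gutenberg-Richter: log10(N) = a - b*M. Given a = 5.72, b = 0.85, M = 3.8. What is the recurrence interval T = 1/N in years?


log10(N) = 5.72 - 0.85*3.8 = 2.49
N = 10^2.49 = 309.029543
T = 1/N = 1/309.029543 = 0.0032 years

0.0032


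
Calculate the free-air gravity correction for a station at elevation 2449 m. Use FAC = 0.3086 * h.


FAC = 0.3086 * h
= 0.3086 * 2449
= 755.7614 mGal

755.7614
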